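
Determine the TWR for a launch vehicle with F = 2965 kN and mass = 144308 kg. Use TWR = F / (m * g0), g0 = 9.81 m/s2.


TWR = 2965000 / (144308 * 9.81) = 2.09

2.09


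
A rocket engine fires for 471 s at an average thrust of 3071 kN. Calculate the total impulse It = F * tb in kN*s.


It = 3071 * 471 = 1446441 kN*s

1446441 kN*s


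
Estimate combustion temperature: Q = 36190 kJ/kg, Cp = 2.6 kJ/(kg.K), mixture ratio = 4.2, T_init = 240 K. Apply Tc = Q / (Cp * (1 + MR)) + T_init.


Tc = 36190 / (2.6 * (1 + 4.2)) + 240 = 2917 K

2917 K


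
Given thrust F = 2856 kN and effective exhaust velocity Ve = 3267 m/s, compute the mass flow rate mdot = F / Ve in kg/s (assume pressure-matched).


mdot = F / Ve = 2856000 / 3267 = 874.2 kg/s

874.2 kg/s


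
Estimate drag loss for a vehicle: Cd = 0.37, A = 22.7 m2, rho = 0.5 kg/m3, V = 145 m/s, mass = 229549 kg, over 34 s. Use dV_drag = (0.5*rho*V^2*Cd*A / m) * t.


D = 0.5 * 0.5 * 145^2 * 0.37 * 22.7 = 44147.24 N
a = 44147.24 / 229549 = 0.1923 m/s2
dV = 0.1923 * 34 = 6.5 m/s

6.5 m/s


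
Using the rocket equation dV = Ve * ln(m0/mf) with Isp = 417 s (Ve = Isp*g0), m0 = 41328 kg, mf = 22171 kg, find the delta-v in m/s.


Ve = 417 * 9.81 = 4090.77 m/s
dV = 4090.77 * ln(41328/22171) = 2548 m/s

2548 m/s


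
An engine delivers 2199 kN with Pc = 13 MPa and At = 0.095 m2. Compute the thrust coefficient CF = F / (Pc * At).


CF = 2199000 / (13e6 * 0.095) = 1.78

1.78


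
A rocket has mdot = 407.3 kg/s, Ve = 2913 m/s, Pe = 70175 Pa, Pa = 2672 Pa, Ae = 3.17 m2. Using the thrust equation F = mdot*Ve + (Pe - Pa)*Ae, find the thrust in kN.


F = 407.3 * 2913 + (70175 - 2672) * 3.17 = 1.4004e+06 N = 1400.4 kN

1400.4 kN


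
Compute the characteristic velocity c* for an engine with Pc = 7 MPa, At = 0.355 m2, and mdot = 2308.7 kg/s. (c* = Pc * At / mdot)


c* = 7e6 * 0.355 / 2308.7 = 1076 m/s

1076 m/s


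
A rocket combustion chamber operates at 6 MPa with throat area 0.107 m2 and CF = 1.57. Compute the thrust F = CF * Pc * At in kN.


F = 1.57 * 6e6 * 0.107 = 1.0079e+06 N = 1007.9 kN

1007.9 kN


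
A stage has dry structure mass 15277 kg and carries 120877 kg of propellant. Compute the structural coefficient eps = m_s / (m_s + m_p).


eps = 15277 / (15277 + 120877) = 0.1122

0.1122


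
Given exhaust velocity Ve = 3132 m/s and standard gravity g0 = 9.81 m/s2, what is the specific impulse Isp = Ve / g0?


Isp = Ve / g0 = 3132 / 9.81 = 319.3 s

319.3 s


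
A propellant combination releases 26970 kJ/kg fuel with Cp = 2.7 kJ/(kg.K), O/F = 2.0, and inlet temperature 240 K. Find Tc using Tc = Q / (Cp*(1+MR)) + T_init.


Tc = 26970 / (2.7 * (1 + 2.0)) + 240 = 3570 K

3570 K


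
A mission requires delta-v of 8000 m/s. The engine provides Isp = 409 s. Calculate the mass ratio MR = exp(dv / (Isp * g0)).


Ve = 409 * 9.81 = 4012.29 m/s
MR = exp(8000 / 4012.29) = 7.344

7.344


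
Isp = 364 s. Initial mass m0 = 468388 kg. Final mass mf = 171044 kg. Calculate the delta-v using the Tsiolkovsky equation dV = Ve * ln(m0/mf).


Ve = 364 * 9.81 = 3570.84 m/s
dV = 3570.84 * ln(468388/171044) = 3597 m/s

3597 m/s


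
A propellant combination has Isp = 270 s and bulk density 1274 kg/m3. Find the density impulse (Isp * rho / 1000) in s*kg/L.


rho*Isp = 270 * 1274 / 1000 = 344 s*kg/L

344 s*kg/L


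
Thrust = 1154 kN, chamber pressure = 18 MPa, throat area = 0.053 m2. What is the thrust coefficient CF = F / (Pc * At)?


CF = 1154000 / (18e6 * 0.053) = 1.21

1.21


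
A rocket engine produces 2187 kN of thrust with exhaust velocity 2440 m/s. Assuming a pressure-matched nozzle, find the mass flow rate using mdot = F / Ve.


mdot = F / Ve = 2187000 / 2440 = 896.3 kg/s

896.3 kg/s


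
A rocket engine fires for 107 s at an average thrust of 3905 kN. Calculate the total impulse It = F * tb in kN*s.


It = 3905 * 107 = 417835 kN*s

417835 kN*s


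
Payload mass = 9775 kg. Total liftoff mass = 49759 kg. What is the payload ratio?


PR = 9775 / 49759 = 0.1964

0.1964


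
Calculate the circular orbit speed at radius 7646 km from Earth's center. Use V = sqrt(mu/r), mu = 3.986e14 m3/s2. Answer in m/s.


V = sqrt(3.986e14 / 7646000) = 7220 m/s

7220 m/s


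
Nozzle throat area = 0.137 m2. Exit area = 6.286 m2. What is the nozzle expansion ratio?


AR = 6.286 / 0.137 = 45.9

45.9


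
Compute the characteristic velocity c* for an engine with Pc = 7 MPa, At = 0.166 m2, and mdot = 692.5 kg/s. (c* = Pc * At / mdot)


c* = 7e6 * 0.166 / 692.5 = 1678 m/s

1678 m/s


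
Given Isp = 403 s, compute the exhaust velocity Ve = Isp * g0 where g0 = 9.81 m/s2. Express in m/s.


Ve = Isp * g0 = 403 * 9.81 = 3953.4 m/s

3953.4 m/s


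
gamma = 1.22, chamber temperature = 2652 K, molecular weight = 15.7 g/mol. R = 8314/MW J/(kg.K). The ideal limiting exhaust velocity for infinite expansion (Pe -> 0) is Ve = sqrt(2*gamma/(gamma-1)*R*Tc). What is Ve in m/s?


R = 8314 / 15.7 = 529.55 J/(kg.K)
Ve = sqrt(2 * 1.22 / (1.22 - 1) * 529.55 * 2652) = 3947 m/s

3947 m/s


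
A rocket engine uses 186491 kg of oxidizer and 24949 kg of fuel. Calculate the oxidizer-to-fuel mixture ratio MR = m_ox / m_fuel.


MR = 186491 / 24949 = 7.47

7.47


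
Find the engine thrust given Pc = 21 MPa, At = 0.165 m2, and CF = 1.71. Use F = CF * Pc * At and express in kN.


F = 1.71 * 21e6 * 0.165 = 5.9252e+06 N = 5925.1 kN

5925.1 kN


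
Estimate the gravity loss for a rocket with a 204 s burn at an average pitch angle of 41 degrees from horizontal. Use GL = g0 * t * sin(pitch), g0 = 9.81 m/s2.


GL = 9.81 * 204 * sin(41 deg) = 1313 m/s

1313 m/s


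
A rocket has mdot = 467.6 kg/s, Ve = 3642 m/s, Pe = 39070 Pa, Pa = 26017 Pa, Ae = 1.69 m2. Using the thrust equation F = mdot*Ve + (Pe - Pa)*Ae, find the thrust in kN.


F = 467.6 * 3642 + (39070 - 26017) * 1.69 = 1.7251e+06 N = 1725.1 kN

1725.1 kN


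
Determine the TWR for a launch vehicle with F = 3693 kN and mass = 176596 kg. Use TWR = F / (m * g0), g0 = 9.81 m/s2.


TWR = 3693000 / (176596 * 9.81) = 2.13

2.13


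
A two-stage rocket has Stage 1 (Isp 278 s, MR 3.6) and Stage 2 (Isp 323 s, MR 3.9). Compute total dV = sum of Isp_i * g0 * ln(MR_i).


dV1 = 278 * 9.81 * ln(3.6) = 3493.3 m/s
dV2 = 323 * 9.81 * ln(3.9) = 4312.4 m/s
Total dV = 3493.3 + 4312.4 = 7805.7 m/s ~ 7806 m/s

7806 m/s


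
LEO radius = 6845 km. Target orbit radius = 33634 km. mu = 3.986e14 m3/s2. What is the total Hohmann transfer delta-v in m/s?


V1 = sqrt(mu/r1) = 7631.01 m/s
dV1 = V1*(sqrt(2*r2/(r1+r2)) - 1) = 2206.19 m/s
V2 = sqrt(mu/r2) = 3442.54 m/s
dV2 = V2*(1 - sqrt(2*r1/(r1+r2))) = 1440.53 m/s
Total dV = 3647 m/s

3647 m/s


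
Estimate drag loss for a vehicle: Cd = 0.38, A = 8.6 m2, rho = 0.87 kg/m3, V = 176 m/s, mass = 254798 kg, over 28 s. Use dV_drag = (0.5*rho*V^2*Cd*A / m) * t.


D = 0.5 * 0.87 * 176^2 * 0.38 * 8.6 = 44034.86 N
a = 44034.86 / 254798 = 0.1728 m/s2
dV = 0.1728 * 28 = 4.8 m/s

4.8 m/s


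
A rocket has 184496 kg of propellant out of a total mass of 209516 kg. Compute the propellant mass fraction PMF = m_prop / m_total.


PMF = 184496 / 209516 = 0.881

0.881


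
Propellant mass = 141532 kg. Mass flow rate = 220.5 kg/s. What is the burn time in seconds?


tb = 141532 / 220.5 = 641.9 s

641.9 s


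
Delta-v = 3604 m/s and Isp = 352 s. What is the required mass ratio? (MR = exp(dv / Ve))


Ve = 352 * 9.81 = 3453.12 m/s
MR = exp(3604 / 3453.12) = 2.84

2.84


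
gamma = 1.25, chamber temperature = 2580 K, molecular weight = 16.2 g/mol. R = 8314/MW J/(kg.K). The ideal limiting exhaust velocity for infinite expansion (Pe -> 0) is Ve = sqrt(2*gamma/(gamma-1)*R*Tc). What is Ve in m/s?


R = 8314 / 16.2 = 513.21 J/(kg.K)
Ve = sqrt(2 * 1.25 / (1.25 - 1) * 513.21 * 2580) = 3639 m/s

3639 m/s


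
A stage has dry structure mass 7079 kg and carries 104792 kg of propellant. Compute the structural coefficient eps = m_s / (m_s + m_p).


eps = 7079 / (7079 + 104792) = 0.0633

0.0633


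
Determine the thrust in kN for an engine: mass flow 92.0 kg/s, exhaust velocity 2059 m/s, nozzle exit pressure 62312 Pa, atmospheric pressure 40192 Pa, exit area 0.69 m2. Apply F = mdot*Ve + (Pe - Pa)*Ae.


F = 92.0 * 2059 + (62312 - 40192) * 0.69 = 204691.0 N = 204.7 kN

204.7 kN


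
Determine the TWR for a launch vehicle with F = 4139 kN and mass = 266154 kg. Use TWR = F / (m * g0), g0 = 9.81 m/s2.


TWR = 4139000 / (266154 * 9.81) = 1.59

1.59


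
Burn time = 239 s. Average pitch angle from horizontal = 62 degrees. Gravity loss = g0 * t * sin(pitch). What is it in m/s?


GL = 9.81 * 239 * sin(62 deg) = 2070 m/s

2070 m/s


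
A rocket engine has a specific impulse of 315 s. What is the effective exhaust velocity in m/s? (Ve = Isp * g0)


Ve = Isp * g0 = 315 * 9.81 = 3090.2 m/s

3090.2 m/s


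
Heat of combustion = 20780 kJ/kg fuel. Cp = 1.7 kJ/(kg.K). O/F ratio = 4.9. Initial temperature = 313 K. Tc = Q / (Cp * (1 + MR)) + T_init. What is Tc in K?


Tc = 20780 / (1.7 * (1 + 4.9)) + 313 = 2385 K

2385 K


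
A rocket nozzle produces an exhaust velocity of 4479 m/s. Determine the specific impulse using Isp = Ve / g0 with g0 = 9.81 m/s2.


Isp = Ve / g0 = 4479 / 9.81 = 456.6 s

456.6 s


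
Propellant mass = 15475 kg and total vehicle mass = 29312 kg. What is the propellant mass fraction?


PMF = 15475 / 29312 = 0.528

0.528


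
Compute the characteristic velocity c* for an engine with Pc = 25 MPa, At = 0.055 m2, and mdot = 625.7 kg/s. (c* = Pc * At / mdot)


c* = 25e6 * 0.055 / 625.7 = 2198 m/s

2198 m/s


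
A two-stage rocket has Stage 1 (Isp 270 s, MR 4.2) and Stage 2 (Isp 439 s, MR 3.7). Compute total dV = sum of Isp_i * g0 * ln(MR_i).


dV1 = 270 * 9.81 * ln(4.2) = 3801.1 m/s
dV2 = 439 * 9.81 * ln(3.7) = 5634.5 m/s
Total dV = 3801.1 + 5634.5 = 9435.6 m/s ~ 9436 m/s

9436 m/s


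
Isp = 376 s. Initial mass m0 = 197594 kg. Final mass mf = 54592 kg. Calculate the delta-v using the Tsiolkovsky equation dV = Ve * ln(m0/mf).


Ve = 376 * 9.81 = 3688.56 m/s
dV = 3688.56 * ln(197594/54592) = 4745 m/s

4745 m/s


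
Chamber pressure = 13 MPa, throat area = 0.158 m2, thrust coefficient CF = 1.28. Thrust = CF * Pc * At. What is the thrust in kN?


F = 1.28 * 13e6 * 0.158 = 2.6291e+06 N = 2629.1 kN

2629.1 kN


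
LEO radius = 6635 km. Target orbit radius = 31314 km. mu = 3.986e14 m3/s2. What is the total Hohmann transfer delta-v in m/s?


V1 = sqrt(mu/r1) = 7750.83 m/s
dV1 = V1*(sqrt(2*r2/(r1+r2)) - 1) = 2206.26 m/s
V2 = sqrt(mu/r2) = 3567.79 m/s
dV2 = V2*(1 - sqrt(2*r1/(r1+r2))) = 1458.02 m/s
Total dV = 3664 m/s

3664 m/s


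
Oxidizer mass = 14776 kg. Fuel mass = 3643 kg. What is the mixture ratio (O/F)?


MR = 14776 / 3643 = 4.06

4.06


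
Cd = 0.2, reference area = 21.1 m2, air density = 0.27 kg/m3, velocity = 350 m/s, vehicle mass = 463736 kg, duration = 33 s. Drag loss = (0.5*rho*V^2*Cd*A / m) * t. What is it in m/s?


D = 0.5 * 0.27 * 350^2 * 0.2 * 21.1 = 69788.25 N
a = 69788.25 / 463736 = 0.1505 m/s2
dV = 0.1505 * 33 = 5.0 m/s

5.0 m/s


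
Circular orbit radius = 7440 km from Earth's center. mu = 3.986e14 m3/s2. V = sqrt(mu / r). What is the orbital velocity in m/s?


V = sqrt(3.986e14 / 7440000) = 7320 m/s

7320 m/s


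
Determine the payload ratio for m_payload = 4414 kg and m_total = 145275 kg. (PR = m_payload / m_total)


PR = 4414 / 145275 = 0.0304

0.0304


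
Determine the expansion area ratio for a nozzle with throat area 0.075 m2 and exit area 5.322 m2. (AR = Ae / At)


AR = 5.322 / 0.075 = 71.0

71.0


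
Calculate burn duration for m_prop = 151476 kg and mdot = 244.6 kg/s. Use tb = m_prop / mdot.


tb = 151476 / 244.6 = 619.3 s

619.3 s


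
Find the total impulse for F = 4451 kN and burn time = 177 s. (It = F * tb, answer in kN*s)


It = 4451 * 177 = 787827 kN*s

787827 kN*s


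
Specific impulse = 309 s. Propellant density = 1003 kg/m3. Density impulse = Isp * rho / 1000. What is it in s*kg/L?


rho*Isp = 309 * 1003 / 1000 = 310 s*kg/L

310 s*kg/L


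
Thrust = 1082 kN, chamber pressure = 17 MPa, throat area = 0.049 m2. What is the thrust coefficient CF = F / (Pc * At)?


CF = 1082000 / (17e6 * 0.049) = 1.3

1.3


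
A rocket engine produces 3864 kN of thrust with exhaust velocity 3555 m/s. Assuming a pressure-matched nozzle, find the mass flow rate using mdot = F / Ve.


mdot = F / Ve = 3864000 / 3555 = 1086.9 kg/s

1086.9 kg/s


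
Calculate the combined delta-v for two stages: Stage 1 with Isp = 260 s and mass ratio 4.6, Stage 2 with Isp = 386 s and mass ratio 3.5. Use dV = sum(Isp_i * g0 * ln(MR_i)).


dV1 = 260 * 9.81 * ln(4.6) = 3892.4 m/s
dV2 = 386 * 9.81 * ln(3.5) = 4743.8 m/s
Total dV = 3892.4 + 4743.8 = 8636.2 m/s ~ 8636 m/s

8636 m/s


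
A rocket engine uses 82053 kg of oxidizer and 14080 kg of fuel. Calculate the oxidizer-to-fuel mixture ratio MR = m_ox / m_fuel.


MR = 82053 / 14080 = 5.83

5.83


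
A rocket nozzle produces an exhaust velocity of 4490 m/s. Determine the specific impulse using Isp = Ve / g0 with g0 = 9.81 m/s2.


Isp = Ve / g0 = 4490 / 9.81 = 457.7 s

457.7 s


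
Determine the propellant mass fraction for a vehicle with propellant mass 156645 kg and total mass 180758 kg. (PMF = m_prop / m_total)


PMF = 156645 / 180758 = 0.867

0.867


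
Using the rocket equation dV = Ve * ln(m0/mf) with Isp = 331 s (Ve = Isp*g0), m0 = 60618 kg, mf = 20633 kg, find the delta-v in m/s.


Ve = 331 * 9.81 = 3247.11 m/s
dV = 3247.11 * ln(60618/20633) = 3499 m/s

3499 m/s


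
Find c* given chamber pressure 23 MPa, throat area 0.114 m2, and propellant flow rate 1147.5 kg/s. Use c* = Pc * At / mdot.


c* = 23e6 * 0.114 / 1147.5 = 2285 m/s

2285 m/s


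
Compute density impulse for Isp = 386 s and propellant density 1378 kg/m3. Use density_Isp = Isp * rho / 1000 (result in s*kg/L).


rho*Isp = 386 * 1378 / 1000 = 532 s*kg/L

532 s*kg/L


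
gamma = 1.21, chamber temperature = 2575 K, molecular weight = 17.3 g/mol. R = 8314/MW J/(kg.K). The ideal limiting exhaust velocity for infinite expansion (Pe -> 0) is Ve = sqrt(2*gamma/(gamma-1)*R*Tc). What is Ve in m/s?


R = 8314 / 17.3 = 480.58 J/(kg.K)
Ve = sqrt(2 * 1.21 / (1.21 - 1) * 480.58 * 2575) = 3776 m/s

3776 m/s


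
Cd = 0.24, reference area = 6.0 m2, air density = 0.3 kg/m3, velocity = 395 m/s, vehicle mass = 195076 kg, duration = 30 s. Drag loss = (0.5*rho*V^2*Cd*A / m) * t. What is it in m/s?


D = 0.5 * 0.3 * 395^2 * 0.24 * 6.0 = 33701.4 N
a = 33701.4 / 195076 = 0.1728 m/s2
dV = 0.1728 * 30 = 5.2 m/s

5.2 m/s


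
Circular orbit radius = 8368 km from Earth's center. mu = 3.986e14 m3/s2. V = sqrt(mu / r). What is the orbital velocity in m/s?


V = sqrt(3.986e14 / 8368000) = 6902 m/s

6902 m/s


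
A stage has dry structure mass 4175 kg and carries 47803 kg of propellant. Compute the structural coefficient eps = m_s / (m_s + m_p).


eps = 4175 / (4175 + 47803) = 0.0803

0.0803


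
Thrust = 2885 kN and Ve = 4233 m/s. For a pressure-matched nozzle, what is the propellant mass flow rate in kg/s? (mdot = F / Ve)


mdot = F / Ve = 2885000 / 4233 = 681.5 kg/s

681.5 kg/s


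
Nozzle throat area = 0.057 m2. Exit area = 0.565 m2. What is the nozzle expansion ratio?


AR = 0.565 / 0.057 = 9.9

9.9


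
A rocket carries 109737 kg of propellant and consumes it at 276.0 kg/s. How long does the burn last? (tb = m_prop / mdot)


tb = 109737 / 276.0 = 397.6 s

397.6 s


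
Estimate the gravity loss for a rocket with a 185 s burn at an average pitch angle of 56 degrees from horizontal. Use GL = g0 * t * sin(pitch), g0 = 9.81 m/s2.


GL = 9.81 * 185 * sin(56 deg) = 1505 m/s

1505 m/s


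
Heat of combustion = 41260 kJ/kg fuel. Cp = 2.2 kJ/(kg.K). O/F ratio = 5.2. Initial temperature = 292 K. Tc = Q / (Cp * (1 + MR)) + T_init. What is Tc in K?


Tc = 41260 / (2.2 * (1 + 5.2)) + 292 = 3317 K

3317 K


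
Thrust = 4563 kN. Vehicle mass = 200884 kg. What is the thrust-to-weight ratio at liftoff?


TWR = 4563000 / (200884 * 9.81) = 2.32

2.32


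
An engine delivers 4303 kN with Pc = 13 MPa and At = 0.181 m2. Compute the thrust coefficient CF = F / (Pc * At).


CF = 4303000 / (13e6 * 0.181) = 1.83

1.83


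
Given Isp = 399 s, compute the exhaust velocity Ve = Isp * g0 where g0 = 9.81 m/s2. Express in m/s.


Ve = Isp * g0 = 399 * 9.81 = 3914.2 m/s

3914.2 m/s


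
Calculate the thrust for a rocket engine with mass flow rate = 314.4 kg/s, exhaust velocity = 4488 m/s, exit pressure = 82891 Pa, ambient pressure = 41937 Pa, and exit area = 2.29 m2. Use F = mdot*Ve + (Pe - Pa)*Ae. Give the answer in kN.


F = 314.4 * 4488 + (82891 - 41937) * 2.29 = 1.5048e+06 N = 1504.8 kN

1504.8 kN


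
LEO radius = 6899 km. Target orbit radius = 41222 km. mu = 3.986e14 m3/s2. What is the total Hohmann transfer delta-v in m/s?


V1 = sqrt(mu/r1) = 7601.08 m/s
dV1 = V1*(sqrt(2*r2/(r1+r2)) - 1) = 2348.11 m/s
V2 = sqrt(mu/r2) = 3109.6 m/s
dV2 = V2*(1 - sqrt(2*r1/(r1+r2))) = 1444.48 m/s
Total dV = 3793 m/s

3793 m/s


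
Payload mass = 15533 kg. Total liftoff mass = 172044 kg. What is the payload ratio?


PR = 15533 / 172044 = 0.0903

0.0903


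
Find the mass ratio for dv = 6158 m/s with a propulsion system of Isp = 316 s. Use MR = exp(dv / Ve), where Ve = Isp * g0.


Ve = 316 * 9.81 = 3099.96 m/s
MR = exp(6158 / 3099.96) = 7.29

7.29


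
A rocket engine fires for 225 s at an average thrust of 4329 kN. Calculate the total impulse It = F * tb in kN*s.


It = 4329 * 225 = 974025 kN*s

974025 kN*s


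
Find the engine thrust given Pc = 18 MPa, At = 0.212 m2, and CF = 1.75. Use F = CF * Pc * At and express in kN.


F = 1.75 * 18e6 * 0.212 = 6.6780e+06 N = 6678.0 kN

6678.0 kN


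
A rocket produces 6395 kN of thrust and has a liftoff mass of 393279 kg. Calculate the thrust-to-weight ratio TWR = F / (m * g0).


TWR = 6395000 / (393279 * 9.81) = 1.66

1.66


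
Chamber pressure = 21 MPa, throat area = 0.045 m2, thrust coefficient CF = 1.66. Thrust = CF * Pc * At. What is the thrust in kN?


F = 1.66 * 21e6 * 0.045 = 1.5687e+06 N = 1568.7 kN

1568.7 kN


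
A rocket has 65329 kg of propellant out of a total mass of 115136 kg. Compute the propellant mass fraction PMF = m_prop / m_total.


PMF = 65329 / 115136 = 0.567

0.567


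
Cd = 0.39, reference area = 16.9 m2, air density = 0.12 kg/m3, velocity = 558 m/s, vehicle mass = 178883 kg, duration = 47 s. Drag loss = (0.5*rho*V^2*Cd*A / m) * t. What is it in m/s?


D = 0.5 * 0.12 * 558^2 * 0.39 * 16.9 = 123132.01 N
a = 123132.01 / 178883 = 0.6883 m/s2
dV = 0.6883 * 47 = 32.4 m/s

32.4 m/s


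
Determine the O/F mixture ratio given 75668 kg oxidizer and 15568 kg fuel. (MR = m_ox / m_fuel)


MR = 75668 / 15568 = 4.86

4.86


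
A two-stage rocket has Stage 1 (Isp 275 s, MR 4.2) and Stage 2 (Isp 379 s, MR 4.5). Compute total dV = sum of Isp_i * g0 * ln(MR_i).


dV1 = 275 * 9.81 * ln(4.2) = 3871.5 m/s
dV2 = 379 * 9.81 * ln(4.5) = 5592.1 m/s
Total dV = 3871.5 + 5592.1 = 9463.6 m/s ~ 9464 m/s

9464 m/s


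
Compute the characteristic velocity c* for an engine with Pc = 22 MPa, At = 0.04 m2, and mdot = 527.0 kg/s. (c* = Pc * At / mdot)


c* = 22e6 * 0.04 / 527.0 = 1670 m/s

1670 m/s


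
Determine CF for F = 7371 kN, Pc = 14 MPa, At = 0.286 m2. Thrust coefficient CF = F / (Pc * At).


CF = 7371000 / (14e6 * 0.286) = 1.84

1.84


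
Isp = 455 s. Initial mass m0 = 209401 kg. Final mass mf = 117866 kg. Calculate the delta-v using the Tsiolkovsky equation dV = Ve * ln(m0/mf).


Ve = 455 * 9.81 = 4463.55 m/s
dV = 4463.55 * ln(209401/117866) = 2565 m/s

2565 m/s


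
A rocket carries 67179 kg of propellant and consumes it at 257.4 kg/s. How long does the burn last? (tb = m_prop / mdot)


tb = 67179 / 257.4 = 261.0 s

261.0 s


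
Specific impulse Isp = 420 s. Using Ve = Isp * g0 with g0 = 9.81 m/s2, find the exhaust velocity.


Ve = Isp * g0 = 420 * 9.81 = 4120.2 m/s

4120.2 m/s


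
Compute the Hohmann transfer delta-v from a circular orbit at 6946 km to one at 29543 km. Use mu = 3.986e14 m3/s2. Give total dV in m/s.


V1 = sqrt(mu/r1) = 7575.32 m/s
dV1 = V1*(sqrt(2*r2/(r1+r2)) - 1) = 2064.35 m/s
V2 = sqrt(mu/r2) = 3673.17 m/s
dV2 = V2*(1 - sqrt(2*r1/(r1+r2))) = 1406.74 m/s
Total dV = 3471 m/s

3471 m/s


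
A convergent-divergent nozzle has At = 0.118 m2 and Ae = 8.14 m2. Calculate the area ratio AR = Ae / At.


AR = 8.14 / 0.118 = 69.0

69.0


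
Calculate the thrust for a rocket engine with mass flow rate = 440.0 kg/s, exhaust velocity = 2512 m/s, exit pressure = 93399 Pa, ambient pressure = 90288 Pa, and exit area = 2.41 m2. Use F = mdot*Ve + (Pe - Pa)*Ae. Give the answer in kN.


F = 440.0 * 2512 + (93399 - 90288) * 2.41 = 1.1128e+06 N = 1112.8 kN

1112.8 kN


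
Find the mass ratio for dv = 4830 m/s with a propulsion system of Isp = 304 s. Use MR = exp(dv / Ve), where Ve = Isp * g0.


Ve = 304 * 9.81 = 2982.24 m/s
MR = exp(4830 / 2982.24) = 5.051

5.051


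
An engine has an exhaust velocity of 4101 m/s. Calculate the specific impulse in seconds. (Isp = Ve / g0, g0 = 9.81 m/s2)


Isp = Ve / g0 = 4101 / 9.81 = 418.0 s

418.0 s


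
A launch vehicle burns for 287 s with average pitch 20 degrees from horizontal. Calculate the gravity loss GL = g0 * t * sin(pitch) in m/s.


GL = 9.81 * 287 * sin(20 deg) = 963 m/s

963 m/s


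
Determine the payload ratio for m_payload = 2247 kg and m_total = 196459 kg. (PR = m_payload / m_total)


PR = 2247 / 196459 = 0.0114

0.0114


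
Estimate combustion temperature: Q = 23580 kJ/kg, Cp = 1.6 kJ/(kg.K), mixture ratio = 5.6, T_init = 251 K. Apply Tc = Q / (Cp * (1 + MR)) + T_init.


Tc = 23580 / (1.6 * (1 + 5.6)) + 251 = 2484 K

2484 K


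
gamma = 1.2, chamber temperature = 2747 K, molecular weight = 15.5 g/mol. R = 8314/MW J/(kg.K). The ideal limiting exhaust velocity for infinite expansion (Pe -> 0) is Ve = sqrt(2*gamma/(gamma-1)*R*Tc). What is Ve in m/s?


R = 8314 / 15.5 = 536.39 J/(kg.K)
Ve = sqrt(2 * 1.2 / (1.2 - 1) * 536.39 * 2747) = 4205 m/s

4205 m/s


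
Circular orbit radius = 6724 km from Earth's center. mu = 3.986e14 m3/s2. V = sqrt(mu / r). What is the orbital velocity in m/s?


V = sqrt(3.986e14 / 6724000) = 7699 m/s

7699 m/s


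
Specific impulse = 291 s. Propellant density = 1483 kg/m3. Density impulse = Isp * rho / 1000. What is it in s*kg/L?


rho*Isp = 291 * 1483 / 1000 = 432 s*kg/L

432 s*kg/L


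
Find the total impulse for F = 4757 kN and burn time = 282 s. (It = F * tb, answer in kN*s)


It = 4757 * 282 = 1341474 kN*s

1341474 kN*s


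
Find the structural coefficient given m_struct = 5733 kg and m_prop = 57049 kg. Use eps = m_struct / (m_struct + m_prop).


eps = 5733 / (5733 + 57049) = 0.0913

0.0913


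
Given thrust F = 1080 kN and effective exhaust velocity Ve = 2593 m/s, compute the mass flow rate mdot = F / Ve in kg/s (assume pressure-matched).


mdot = F / Ve = 1080000 / 2593 = 416.5 kg/s

416.5 kg/s


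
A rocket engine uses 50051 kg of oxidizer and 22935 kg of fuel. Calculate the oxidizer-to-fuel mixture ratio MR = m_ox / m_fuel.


MR = 50051 / 22935 = 2.18

2.18


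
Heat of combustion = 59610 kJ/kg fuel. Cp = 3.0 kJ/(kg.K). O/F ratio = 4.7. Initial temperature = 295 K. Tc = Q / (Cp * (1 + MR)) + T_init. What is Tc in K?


Tc = 59610 / (3.0 * (1 + 4.7)) + 295 = 3781 K

3781 K


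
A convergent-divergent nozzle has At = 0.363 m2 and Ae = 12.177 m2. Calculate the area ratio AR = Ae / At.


AR = 12.177 / 0.363 = 33.5

33.5


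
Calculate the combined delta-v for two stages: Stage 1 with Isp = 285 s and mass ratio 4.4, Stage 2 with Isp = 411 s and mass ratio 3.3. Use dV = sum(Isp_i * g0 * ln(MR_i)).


dV1 = 285 * 9.81 * ln(4.4) = 4142.3 m/s
dV2 = 411 * 9.81 * ln(3.3) = 4813.8 m/s
Total dV = 4142.3 + 4813.8 = 8956.1 m/s ~ 8956 m/s

8956 m/s


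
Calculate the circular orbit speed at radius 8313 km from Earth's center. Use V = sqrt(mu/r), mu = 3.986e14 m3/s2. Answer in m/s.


V = sqrt(3.986e14 / 8313000) = 6925 m/s

6925 m/s


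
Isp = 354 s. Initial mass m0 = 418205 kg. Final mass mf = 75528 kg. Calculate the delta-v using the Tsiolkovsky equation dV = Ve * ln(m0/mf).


Ve = 354 * 9.81 = 3472.74 m/s
dV = 3472.74 * ln(418205/75528) = 5943 m/s

5943 m/s


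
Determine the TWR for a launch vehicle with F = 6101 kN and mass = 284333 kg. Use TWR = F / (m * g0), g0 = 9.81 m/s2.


TWR = 6101000 / (284333 * 9.81) = 2.19

2.19


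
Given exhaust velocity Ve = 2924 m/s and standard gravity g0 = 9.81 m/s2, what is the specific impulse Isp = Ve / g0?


Isp = Ve / g0 = 2924 / 9.81 = 298.1 s

298.1 s


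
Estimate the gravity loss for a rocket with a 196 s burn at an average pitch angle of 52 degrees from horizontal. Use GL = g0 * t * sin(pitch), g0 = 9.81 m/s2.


GL = 9.81 * 196 * sin(52 deg) = 1515 m/s

1515 m/s


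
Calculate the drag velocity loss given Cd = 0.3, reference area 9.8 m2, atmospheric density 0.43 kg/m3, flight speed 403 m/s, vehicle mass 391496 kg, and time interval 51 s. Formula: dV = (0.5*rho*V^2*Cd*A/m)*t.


D = 0.5 * 0.43 * 403^2 * 0.3 * 9.8 = 102658.73 N
a = 102658.73 / 391496 = 0.2622 m/s2
dV = 0.2622 * 51 = 13.4 m/s

13.4 m/s


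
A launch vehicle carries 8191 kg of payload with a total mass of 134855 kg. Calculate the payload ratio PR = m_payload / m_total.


PR = 8191 / 134855 = 0.0607

0.0607


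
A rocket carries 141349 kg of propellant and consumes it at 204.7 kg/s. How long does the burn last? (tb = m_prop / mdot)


tb = 141349 / 204.7 = 690.5 s

690.5 s


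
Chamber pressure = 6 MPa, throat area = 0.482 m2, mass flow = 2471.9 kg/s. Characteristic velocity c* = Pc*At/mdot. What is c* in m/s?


c* = 6e6 * 0.482 / 2471.9 = 1170 m/s

1170 m/s


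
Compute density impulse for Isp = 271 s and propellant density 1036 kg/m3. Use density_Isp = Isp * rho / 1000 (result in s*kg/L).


rho*Isp = 271 * 1036 / 1000 = 281 s*kg/L

281 s*kg/L


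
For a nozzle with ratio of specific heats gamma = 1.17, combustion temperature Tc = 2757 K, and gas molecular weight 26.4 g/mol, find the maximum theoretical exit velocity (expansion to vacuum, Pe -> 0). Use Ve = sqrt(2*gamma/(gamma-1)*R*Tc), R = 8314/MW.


R = 8314 / 26.4 = 314.92 J/(kg.K)
Ve = sqrt(2 * 1.17 / (1.17 - 1) * 314.92 * 2757) = 3457 m/s

3457 m/s


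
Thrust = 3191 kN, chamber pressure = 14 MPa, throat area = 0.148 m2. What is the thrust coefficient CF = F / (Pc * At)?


CF = 3191000 / (14e6 * 0.148) = 1.54

1.54


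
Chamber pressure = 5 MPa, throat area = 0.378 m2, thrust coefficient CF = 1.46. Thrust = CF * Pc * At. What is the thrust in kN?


F = 1.46 * 5e6 * 0.378 = 2.7594e+06 N = 2759.4 kN

2759.4 kN


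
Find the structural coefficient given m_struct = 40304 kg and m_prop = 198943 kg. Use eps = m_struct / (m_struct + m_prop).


eps = 40304 / (40304 + 198943) = 0.1685

0.1685


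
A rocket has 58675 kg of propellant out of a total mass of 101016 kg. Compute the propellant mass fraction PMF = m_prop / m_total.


PMF = 58675 / 101016 = 0.581

0.581


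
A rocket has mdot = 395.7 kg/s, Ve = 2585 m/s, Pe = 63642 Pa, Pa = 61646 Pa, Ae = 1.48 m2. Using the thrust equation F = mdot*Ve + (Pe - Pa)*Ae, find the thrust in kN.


F = 395.7 * 2585 + (63642 - 61646) * 1.48 = 1.0258e+06 N = 1025.8 kN

1025.8 kN


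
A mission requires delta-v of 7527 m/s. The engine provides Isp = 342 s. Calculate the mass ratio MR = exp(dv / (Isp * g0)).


Ve = 342 * 9.81 = 3355.02 m/s
MR = exp(7527 / 3355.02) = 9.426

9.426


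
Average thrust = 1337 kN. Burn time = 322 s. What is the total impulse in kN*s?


It = 1337 * 322 = 430514 kN*s

430514 kN*s


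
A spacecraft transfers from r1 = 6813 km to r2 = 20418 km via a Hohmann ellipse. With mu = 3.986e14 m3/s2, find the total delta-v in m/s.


V1 = sqrt(mu/r1) = 7648.91 m/s
dV1 = V1*(sqrt(2*r2/(r1+r2)) - 1) = 1717.85 m/s
V2 = sqrt(mu/r2) = 4418.37 m/s
dV2 = V2*(1 - sqrt(2*r1/(r1+r2))) = 1292.91 m/s
Total dV = 3011 m/s

3011 m/s


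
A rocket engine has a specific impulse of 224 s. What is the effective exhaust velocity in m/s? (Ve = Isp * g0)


Ve = Isp * g0 = 224 * 9.81 = 2197.4 m/s

2197.4 m/s


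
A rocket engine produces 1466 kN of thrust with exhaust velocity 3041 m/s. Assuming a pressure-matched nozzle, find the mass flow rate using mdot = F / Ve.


mdot = F / Ve = 1466000 / 3041 = 482.1 kg/s

482.1 kg/s


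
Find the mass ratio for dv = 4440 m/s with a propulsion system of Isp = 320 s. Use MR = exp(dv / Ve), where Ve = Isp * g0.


Ve = 320 * 9.81 = 3139.2 m/s
MR = exp(4440 / 3139.2) = 4.114

4.114


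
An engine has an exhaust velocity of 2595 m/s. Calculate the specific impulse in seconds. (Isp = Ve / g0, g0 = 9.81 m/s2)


Isp = Ve / g0 = 2595 / 9.81 = 264.5 s

264.5 s


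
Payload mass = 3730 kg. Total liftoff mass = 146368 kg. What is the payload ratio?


PR = 3730 / 146368 = 0.0255

0.0255


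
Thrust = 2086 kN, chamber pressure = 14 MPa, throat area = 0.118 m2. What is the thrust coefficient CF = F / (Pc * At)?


CF = 2086000 / (14e6 * 0.118) = 1.26

1.26


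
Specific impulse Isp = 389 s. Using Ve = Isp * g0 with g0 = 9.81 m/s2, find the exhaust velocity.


Ve = Isp * g0 = 389 * 9.81 = 3816.1 m/s

3816.1 m/s


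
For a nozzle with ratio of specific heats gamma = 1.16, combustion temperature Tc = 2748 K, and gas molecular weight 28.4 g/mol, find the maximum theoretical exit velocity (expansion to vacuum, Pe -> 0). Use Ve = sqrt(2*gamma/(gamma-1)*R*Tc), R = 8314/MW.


R = 8314 / 28.4 = 292.75 J/(kg.K)
Ve = sqrt(2 * 1.16 / (1.16 - 1) * 292.75 * 2748) = 3415 m/s

3415 m/s


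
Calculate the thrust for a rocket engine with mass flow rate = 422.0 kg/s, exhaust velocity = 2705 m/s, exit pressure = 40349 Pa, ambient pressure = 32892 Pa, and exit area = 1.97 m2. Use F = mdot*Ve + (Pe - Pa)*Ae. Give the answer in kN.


F = 422.0 * 2705 + (40349 - 32892) * 1.97 = 1.1562e+06 N = 1156.2 kN

1156.2 kN


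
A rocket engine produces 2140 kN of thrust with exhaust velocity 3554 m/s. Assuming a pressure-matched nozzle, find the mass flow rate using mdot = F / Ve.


mdot = F / Ve = 2140000 / 3554 = 602.1 kg/s

602.1 kg/s


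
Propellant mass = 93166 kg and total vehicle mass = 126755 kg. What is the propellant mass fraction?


PMF = 93166 / 126755 = 0.735

0.735


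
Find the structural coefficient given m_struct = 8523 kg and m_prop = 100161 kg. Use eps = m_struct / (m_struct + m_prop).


eps = 8523 / (8523 + 100161) = 0.0784

0.0784


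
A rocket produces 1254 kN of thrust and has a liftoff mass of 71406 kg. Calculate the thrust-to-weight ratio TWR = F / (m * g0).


TWR = 1254000 / (71406 * 9.81) = 1.79

1.79


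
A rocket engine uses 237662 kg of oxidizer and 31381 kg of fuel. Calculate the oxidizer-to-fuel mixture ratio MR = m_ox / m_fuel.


MR = 237662 / 31381 = 7.57

7.57


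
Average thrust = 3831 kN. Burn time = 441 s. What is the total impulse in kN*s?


It = 3831 * 441 = 1689471 kN*s

1689471 kN*s


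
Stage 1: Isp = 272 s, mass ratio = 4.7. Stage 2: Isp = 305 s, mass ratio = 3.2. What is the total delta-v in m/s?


dV1 = 272 * 9.81 * ln(4.7) = 4129.4 m/s
dV2 = 305 * 9.81 * ln(3.2) = 3480.2 m/s
Total dV = 4129.4 + 3480.2 = 7609.6 m/s ~ 7610 m/s

7610 m/s


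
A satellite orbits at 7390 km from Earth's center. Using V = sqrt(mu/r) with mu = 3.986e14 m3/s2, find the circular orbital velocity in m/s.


V = sqrt(3.986e14 / 7390000) = 7344 m/s

7344 m/s


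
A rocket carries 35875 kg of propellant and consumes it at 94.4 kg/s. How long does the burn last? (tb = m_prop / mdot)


tb = 35875 / 94.4 = 380.0 s

380.0 s


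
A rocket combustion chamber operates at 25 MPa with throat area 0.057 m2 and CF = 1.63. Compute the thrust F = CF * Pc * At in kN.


F = 1.63 * 25e6 * 0.057 = 2.3228e+06 N = 2322.8 kN

2322.8 kN


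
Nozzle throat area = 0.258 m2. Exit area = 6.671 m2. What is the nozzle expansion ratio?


AR = 6.671 / 0.258 = 25.9

25.9


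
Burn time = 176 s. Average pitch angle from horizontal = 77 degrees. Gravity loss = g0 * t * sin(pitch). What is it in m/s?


GL = 9.81 * 176 * sin(77 deg) = 1682 m/s

1682 m/s


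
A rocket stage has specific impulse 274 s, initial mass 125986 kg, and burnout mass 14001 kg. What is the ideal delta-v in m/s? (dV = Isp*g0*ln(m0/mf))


Ve = 274 * 9.81 = 2687.94 m/s
dV = 2687.94 * ln(125986/14001) = 5906 m/s

5906 m/s


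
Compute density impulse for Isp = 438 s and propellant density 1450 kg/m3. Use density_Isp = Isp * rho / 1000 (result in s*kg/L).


rho*Isp = 438 * 1450 / 1000 = 635 s*kg/L

635 s*kg/L


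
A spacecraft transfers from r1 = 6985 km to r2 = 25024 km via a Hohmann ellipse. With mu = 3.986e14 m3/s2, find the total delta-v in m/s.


V1 = sqrt(mu/r1) = 7554.15 m/s
dV1 = V1*(sqrt(2*r2/(r1+r2)) - 1) = 1891.74 m/s
V2 = sqrt(mu/r2) = 3991.08 m/s
dV2 = V2*(1 - sqrt(2*r1/(r1+r2))) = 1354.43 m/s
Total dV = 3246 m/s

3246 m/s


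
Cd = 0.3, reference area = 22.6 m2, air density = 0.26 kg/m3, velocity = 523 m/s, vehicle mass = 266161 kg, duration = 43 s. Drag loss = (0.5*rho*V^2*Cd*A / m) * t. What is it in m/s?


D = 0.5 * 0.26 * 523^2 * 0.3 * 22.6 = 241088.46 N
a = 241088.46 / 266161 = 0.9058 m/s2
dV = 0.9058 * 43 = 38.9 m/s

38.9 m/s


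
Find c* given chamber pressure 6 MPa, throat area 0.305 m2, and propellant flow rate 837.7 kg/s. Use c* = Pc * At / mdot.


c* = 6e6 * 0.305 / 837.7 = 2185 m/s

2185 m/s


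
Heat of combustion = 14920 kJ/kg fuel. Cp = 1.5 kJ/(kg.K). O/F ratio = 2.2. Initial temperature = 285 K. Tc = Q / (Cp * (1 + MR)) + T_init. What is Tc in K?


Tc = 14920 / (1.5 * (1 + 2.2)) + 285 = 3393 K

3393 K


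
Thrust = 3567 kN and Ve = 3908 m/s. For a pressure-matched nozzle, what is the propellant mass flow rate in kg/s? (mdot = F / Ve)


mdot = F / Ve = 3567000 / 3908 = 912.7 kg/s

912.7 kg/s


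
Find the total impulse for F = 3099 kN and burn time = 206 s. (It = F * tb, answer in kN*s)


It = 3099 * 206 = 638394 kN*s

638394 kN*s


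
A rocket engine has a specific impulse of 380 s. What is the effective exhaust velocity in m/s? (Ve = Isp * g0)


Ve = Isp * g0 = 380 * 9.81 = 3727.8 m/s

3727.8 m/s


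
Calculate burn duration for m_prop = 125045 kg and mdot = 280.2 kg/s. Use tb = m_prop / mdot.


tb = 125045 / 280.2 = 446.3 s

446.3 s


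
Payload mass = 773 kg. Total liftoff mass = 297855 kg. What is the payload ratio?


PR = 773 / 297855 = 0.0026

0.0026


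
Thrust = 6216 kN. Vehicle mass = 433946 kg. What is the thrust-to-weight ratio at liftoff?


TWR = 6216000 / (433946 * 9.81) = 1.46

1.46


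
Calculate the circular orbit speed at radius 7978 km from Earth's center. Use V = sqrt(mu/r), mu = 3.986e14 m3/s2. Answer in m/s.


V = sqrt(3.986e14 / 7978000) = 7068 m/s

7068 m/s


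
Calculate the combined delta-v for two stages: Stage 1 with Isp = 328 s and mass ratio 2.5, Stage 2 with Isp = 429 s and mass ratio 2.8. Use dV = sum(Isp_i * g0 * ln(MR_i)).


dV1 = 328 * 9.81 * ln(2.5) = 2948.3 m/s
dV2 = 429 * 9.81 * ln(2.8) = 4333.1 m/s
Total dV = 2948.3 + 4333.1 = 7281.4 m/s ~ 7281 m/s

7281 m/s


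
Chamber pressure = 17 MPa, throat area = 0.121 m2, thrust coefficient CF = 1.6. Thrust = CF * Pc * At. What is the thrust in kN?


F = 1.6 * 17e6 * 0.121 = 3.2912e+06 N = 3291.2 kN

3291.2 kN


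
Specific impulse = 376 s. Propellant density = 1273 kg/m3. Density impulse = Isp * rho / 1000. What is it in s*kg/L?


rho*Isp = 376 * 1273 / 1000 = 479 s*kg/L

479 s*kg/L


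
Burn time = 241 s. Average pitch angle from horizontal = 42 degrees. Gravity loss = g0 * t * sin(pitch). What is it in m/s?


GL = 9.81 * 241 * sin(42 deg) = 1582 m/s

1582 m/s


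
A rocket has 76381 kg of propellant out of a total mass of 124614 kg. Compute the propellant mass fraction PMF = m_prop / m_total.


PMF = 76381 / 124614 = 0.613

0.613


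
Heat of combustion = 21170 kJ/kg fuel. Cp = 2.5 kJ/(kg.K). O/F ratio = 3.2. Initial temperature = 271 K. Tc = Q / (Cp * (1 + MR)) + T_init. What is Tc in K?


Tc = 21170 / (2.5 * (1 + 3.2)) + 271 = 2287 K

2287 K


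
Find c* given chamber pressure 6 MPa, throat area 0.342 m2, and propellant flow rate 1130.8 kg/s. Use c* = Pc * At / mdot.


c* = 6e6 * 0.342 / 1130.8 = 1815 m/s

1815 m/s


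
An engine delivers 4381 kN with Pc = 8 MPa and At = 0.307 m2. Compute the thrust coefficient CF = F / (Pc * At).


CF = 4381000 / (8e6 * 0.307) = 1.78

1.78


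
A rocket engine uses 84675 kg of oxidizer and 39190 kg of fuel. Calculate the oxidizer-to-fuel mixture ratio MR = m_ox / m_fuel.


MR = 84675 / 39190 = 2.16

2.16


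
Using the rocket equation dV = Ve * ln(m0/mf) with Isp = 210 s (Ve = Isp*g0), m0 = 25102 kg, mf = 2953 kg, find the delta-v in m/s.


Ve = 210 * 9.81 = 2060.1 m/s
dV = 2060.1 * ln(25102/2953) = 4409 m/s

4409 m/s


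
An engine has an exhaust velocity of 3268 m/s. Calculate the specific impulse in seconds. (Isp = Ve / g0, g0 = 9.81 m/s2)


Isp = Ve / g0 = 3268 / 9.81 = 333.1 s

333.1 s


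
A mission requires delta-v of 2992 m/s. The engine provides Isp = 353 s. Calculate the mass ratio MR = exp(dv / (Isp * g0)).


Ve = 353 * 9.81 = 3462.93 m/s
MR = exp(2992 / 3462.93) = 2.373

2.373


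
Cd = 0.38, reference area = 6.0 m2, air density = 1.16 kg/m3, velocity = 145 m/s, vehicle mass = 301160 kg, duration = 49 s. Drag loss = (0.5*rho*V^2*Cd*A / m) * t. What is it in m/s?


D = 0.5 * 1.16 * 145^2 * 0.38 * 6.0 = 27803.46 N
a = 27803.46 / 301160 = 0.0923 m/s2
dV = 0.0923 * 49 = 4.5 m/s

4.5 m/s


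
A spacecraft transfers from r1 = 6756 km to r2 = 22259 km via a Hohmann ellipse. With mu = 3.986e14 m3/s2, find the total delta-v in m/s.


V1 = sqrt(mu/r1) = 7681.11 m/s
dV1 = V1*(sqrt(2*r2/(r1+r2)) - 1) = 1833.27 m/s
V2 = sqrt(mu/r2) = 4231.71 m/s
dV2 = V2*(1 - sqrt(2*r1/(r1+r2))) = 1343.93 m/s
Total dV = 3177 m/s

3177 m/s


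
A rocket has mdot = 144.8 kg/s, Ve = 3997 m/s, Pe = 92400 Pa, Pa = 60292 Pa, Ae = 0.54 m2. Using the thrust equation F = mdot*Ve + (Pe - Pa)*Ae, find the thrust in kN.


F = 144.8 * 3997 + (92400 - 60292) * 0.54 = 596104.0 N = 596.1 kN

596.1 kN


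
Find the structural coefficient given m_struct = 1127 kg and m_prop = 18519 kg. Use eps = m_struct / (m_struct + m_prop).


eps = 1127 / (1127 + 18519) = 0.0574

0.0574


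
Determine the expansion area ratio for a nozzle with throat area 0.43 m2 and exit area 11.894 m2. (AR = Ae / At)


AR = 11.894 / 0.43 = 27.7

27.7


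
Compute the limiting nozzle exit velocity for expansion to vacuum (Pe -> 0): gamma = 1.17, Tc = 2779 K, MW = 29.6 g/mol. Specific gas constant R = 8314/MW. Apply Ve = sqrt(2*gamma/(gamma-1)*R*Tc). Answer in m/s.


R = 8314 / 29.6 = 280.88 J/(kg.K)
Ve = sqrt(2 * 1.17 / (1.17 - 1) * 280.88 * 2779) = 3278 m/s

3278 m/s


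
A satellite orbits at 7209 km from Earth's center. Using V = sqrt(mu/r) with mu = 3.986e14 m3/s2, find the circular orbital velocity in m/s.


V = sqrt(3.986e14 / 7209000) = 7436 m/s

7436 m/s


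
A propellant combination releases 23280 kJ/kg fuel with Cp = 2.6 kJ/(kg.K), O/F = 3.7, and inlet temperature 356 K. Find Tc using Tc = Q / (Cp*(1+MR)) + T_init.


Tc = 23280 / (2.6 * (1 + 3.7)) + 356 = 2261 K

2261 K


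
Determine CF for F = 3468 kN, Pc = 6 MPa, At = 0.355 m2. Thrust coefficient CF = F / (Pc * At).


CF = 3468000 / (6e6 * 0.355) = 1.63

1.63


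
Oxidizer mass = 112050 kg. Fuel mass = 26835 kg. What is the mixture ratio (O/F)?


MR = 112050 / 26835 = 4.18

4.18
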